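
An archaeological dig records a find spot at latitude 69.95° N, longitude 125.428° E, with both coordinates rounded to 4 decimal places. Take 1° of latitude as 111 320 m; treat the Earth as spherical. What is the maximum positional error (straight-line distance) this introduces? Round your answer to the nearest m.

Rounding to 4 decimal places leaves each coordinate within ±5e-05° of the true value.
N–S: 5e-05° × 111320 m/° = 5.566 m.
E–W at 69.95°: 5e-05° × 111320 × cos 69.95° = 5e-05 × 111320 × 0.3428 ≈ 1.90825 m.
Worst case both components are at the extreme and orthogonal: √(5.566² + 1.90825²) ≈ 5.88403 m.

6 m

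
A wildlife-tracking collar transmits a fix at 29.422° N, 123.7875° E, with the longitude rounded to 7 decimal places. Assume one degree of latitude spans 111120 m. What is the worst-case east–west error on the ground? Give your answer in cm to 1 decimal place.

0.5 cm

Rounding to 7 decimal places leaves the longitude within ±5e-08° of the true value.
One degree of longitude at 29.422° is 111120 × cos 29.422° ≈ 111120 × 0.8710 = 96788.3 m.
East–west error: 5e-08° × 96788.3 m/° ≈ 0.00483942 m.
That is 0.00483942 m = 0.48394 cm.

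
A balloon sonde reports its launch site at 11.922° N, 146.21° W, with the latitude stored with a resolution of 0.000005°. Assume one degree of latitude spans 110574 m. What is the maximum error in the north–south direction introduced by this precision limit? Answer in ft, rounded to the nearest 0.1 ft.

With a 0.000005° grid the true value lies within half a step, ±0.000005°/2 = ±2.5e-06°, of the stored one.
So the N–S error is at most 2.5e-06 × 110574 = 0.276435 m.
In feet: 0.276435 m ÷ 0.3048 ≈ 0.90694 ft.

0.9 ft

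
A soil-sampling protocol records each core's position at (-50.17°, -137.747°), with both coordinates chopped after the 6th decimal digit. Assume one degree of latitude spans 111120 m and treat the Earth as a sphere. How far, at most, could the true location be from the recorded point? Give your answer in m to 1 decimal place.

Truncating at 6 decimal places can drop up to a full unit in the last place, so each coordinate may be off by as much as 1e-06°.
North–south component: 1e-06° × 111120 = 0.11112 m.
Longitude error → 1e-06 × 111120 × cos 50.17° = 1e-06 × 111120 × 0.6405 ≈ 0.0711737 m.
The two errors are perpendicular, so the maximum displacement is √(0.11112² + 0.0711737²) ≈ 0.13196 m.

0.1 m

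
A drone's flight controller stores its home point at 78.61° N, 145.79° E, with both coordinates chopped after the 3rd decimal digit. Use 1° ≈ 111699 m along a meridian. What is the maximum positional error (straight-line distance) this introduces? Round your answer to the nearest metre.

Truncating at 3 decimal places can drop up to a full unit in the last place, so each coordinate may be off by as much as 0.001°.
North–south component: 0.001° × 111699 = 111.699 m.
Longitude error → 0.001 × 111699 × cos 78.61° = 0.001 × 111699 × 0.1975 ≈ 22.059 m.
Worst case both components are at the extreme and orthogonal: √(111.699² + 22.059²) ≈ 113.856 m.

114 metres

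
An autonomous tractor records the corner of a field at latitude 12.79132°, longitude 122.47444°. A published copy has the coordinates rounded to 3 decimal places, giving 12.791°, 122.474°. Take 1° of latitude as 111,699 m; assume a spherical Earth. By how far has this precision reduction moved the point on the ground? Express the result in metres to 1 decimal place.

59.8 metres

Δlat = 12.79132 − 12.791 = +0.00032°; Δlon = 122.47444 − 122.474 = +0.00044°.
North–south shift: 0.00032 × 111699 = 35.7437 m.
E–W at 12.791°: 0.00044° × 111699 × cos 12.791° = 0.00044 × 111699 × 0.9752 ≈ 47.9279 m.
Distance: √(35.7437² + 47.9279²) ≈ 59.7888 m.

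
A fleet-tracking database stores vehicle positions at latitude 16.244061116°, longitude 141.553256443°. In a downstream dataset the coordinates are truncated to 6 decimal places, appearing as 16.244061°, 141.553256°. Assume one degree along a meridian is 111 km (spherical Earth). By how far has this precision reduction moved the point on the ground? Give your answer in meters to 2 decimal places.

0.05 meters

The latitude changed by +0.000000116° and the longitude by +0.000000443°.
N–S: 0.000000116° × 111000 m/° = 0.012876 m.
East–west at this latitude: 0.000000443° × 111000 × cos 16.2441° ≈ 0.000000443 × 106569 = 0.04721 m.
Hypotenuse of the two orthogonal shifts: √(0.012876² + 0.04721²) = 0.0489344 m.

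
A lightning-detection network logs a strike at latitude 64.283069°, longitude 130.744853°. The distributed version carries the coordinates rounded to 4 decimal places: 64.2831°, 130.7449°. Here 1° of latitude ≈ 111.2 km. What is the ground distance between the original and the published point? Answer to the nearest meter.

4 meters

Δlat = 64.283069 − 64.2831 = -0.000031°; Δlon = 130.744853 − 130.7449 = -0.000047°.
North–south shift: -0.000031 × 111200 = -3.4472 m.
East–west at this latitude: -0.000047° × 111200 × cos 64.2831° ≈ -0.000047 × 48252.4 = -2.26786 m.
Hypotenuse of the two orthogonal shifts: √(3.4472² + 2.26786²) = 4.12631 m.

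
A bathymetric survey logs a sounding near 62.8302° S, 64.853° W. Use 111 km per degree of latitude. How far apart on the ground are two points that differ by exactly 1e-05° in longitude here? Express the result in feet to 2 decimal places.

At 62.8302° a degree of longitude is 111000 × cos 62.8302° ≈ 50685.8 m, so 1e-05° corresponds to 0.506858 m.
Converting: 0.506858 m × 3.2808 ft/m ≈ 1.6629 ft.

1.66 feet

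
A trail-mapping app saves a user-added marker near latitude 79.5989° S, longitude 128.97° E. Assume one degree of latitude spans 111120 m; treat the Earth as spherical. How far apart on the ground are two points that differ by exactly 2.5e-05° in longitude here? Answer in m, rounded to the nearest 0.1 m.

0.5 m

2.5e-05° of longitude at 79.5989° is 2.5e-05 × 111120 × cos 79.5989° ≈ 2.5e-05 × 20061.4 = 0.501535 m.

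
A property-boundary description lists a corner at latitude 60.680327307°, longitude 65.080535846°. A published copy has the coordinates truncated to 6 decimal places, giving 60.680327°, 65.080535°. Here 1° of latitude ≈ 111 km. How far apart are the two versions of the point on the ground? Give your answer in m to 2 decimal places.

0.06 m

The latitude changed by +0.000000307° and the longitude by +0.000000846°.
N–S: 0.000000307° × 111000 m/° = 0.034077 m.
E–W at 60.6803°: 0.000000846° × 111000 × cos 60.6803° = 0.000000846 × 111000 × 0.4897 ≈ 0.0459841 m.
Combined displacement = (0.034077² + 0.0459841²)^½ ≈ 0.0572344 m.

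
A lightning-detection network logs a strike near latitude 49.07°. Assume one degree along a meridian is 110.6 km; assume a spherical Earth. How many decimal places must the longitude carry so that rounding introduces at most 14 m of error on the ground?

At 49.07° one degree of longitude covers 110600 × cos 49.07° ≈ 110600 × 0.6551 ≈ 72458.1 m.
Rounding to N decimal places gives at most 0.5 × 10⁻ᴺ degrees of error, i.e. 0.5 × 10⁻ᴺ × 72458.1 m.
Setting 36229 × 10⁻ᴺ ≤ 14 gives 10ᴺ ≥ 2588, i.e. N ≥ 3.41.
At 3 places the error can reach 36.2 m, but 4 places keeps it to 3.62 m.

4 decimal places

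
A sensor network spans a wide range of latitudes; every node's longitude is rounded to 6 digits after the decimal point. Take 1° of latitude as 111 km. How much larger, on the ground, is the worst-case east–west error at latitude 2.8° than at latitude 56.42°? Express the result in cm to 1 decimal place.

2.5 cm

Rounding to 6 decimal places leaves the longitude within ±5e-07° of the true value.
At 2.8°: 5e-07° × 111000 × cos 2.8° = 5e-07 × 111000 × 0.9988 ≈ 0.055434 m.
Error at 56.42° = 5e-07° × 111000 × cos 56.42° ≈ 0.0555 × 0.5531 = 0.030697 m.
Difference: 0.055434 − 0.030697 = 0.024737 m.
That is 0.0247366 m = 2.4737 cm.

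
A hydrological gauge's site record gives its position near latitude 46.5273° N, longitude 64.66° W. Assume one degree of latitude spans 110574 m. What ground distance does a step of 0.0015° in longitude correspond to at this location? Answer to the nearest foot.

374 feet

At 46.5273° a degree of longitude is 110574 × cos 46.5273° ≈ 76075.9 m, so 0.0015° corresponds to 114.114 m.
Converting: 114.114 m × 3.2808 ft/m ≈ 374.39 ft.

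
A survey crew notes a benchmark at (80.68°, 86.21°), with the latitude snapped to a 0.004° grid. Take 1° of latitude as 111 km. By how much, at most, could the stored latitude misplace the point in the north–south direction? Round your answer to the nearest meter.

With a 0.004° grid the true value lies within half a step, ±0.004°/2 = ±0.002°, of the stored one.
So the N–S error is at most 0.002 × 111000 = 222 m.

222 meters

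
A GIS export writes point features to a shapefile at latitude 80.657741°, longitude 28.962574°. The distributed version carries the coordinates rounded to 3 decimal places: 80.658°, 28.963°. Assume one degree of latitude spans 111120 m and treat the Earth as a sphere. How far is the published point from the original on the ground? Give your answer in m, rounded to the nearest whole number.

30 m

Δlat = 80.657741 − 80.658 = -0.000259°; Δlon = 28.962574 − 28.963 = -0.000426°.
N–S: -0.000259° × 111120 m/° = -28.7801 m.
East–west at this latitude: -0.000426° × 111120 × cos 80.658° ≈ -0.000426 × 18037.8 = -7.6841 m.
Combined displacement = (28.7801² + 7.6841²)^½ ≈ 29.7882 m.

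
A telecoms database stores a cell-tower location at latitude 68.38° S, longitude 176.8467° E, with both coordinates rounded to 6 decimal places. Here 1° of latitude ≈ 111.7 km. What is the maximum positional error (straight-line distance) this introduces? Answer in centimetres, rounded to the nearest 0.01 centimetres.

Rounding to 6 decimal places leaves each coordinate within ±5e-07° of the true value.
N–S: 5e-07° × 111700 m/° = 0.05585 m.
Longitude error → 5e-07 × 111700 × cos 68.38° = 5e-07 × 111700 × 0.3684 ≈ 0.0205779 m.
Combining orthogonally: (0.05585² + 0.0205779²)^½ ≈ 0.0595203 m.
That is 0.0595203 m = 5.952 cm.

5.95 centimetres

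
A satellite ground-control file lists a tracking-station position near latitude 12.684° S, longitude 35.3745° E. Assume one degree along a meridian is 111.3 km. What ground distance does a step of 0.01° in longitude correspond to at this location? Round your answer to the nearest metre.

1086 metres

At 12.684° a degree of longitude is 111300 × cos 12.684° ≈ 108584 m, so 0.01° corresponds to 1085.84 m.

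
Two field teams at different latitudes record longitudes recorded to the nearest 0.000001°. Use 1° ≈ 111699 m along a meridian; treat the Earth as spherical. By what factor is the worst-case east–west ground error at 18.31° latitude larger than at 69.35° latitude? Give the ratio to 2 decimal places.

2.69

Rounding to 6 decimal places leaves the longitude within ±5e-07° of the true value.
Error at 18.31° = 5e-07° × 111699 × cos 18.31° ≈ 0.055849 × 0.9494 = 0.053022 m.
At 69.35°: 5e-07° × 111699 × cos 69.35° = 5e-07 × 111699 × 0.3527 ≈ 0.019696 m.
The ratio reduces to cos 18.31° / cos 69.35° = 0.9494/0.3527 ≈ 2.6920.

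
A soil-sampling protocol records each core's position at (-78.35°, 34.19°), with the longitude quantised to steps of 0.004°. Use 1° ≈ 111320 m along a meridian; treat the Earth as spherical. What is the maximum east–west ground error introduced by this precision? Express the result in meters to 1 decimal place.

With a 0.004° grid the true value lies within half a step, ±0.004°/2 = ±0.002°, of the stored one.
One degree of longitude at 78.35° is 111320 × cos 78.35° ≈ 111320 × 0.2019 = 22479.1 m.
Maximum E–W displacement: 0.002 × 22479.1 = 44.9583 m.

45.0 meters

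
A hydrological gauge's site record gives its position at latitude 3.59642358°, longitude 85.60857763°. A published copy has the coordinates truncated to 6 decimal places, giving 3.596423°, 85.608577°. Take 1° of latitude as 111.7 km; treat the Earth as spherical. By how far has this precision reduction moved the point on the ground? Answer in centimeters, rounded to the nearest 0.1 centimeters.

9.6 centimeters

The latitude changed by +0.00000058° and the longitude by +0.00000063°.
N–S: 0.00000058° × 111700 m/° = 0.064786 m.
E–W at 3.59642°: 0.00000063° × 111700 × cos 3.59642° = 0.00000063 × 111700 × 0.9980 ≈ 0.0702324 m.
Combined displacement = (0.064786² + 0.0702324²)^½ ≈ 0.0955501 m.
That is 0.0955501 m = 9.555 cm.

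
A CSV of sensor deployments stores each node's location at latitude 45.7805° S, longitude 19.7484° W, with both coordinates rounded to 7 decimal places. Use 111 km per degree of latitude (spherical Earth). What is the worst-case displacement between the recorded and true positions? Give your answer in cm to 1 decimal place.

Rounding to 7 decimal places leaves each coordinate within ±5e-08° of the true value.
Latitude error → 5e-08 × 111000 = 0.00555 m along the meridian.
E–W at 45.7805°: 5e-08° × 111000 × cos 45.7805° = 5e-08 × 111000 × 0.6974 ≈ 0.00387062 m.
Worst case both components are at the extreme and orthogonal: √(0.00555² + 0.00387062²) ≈ 0.0067664 m.
That is 0.0067664 m = 0.67664 cm.

0.7 cm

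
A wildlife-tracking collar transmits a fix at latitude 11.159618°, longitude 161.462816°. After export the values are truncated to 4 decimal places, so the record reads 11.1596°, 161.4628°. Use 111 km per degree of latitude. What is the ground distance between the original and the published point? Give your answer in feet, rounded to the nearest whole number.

9 feet

Δlat = 11.159618 − 11.1596 = +0.000018°; Δlon = 161.462816 − 161.4628 = +0.000016°.
North–south shift: 0.000018 × 111000 = 1.998 m.
E–W at 11.1596°: 0.000016° × 111000 × cos 11.1596° = 0.000016 × 111000 × 0.9811 ≈ 1.74242 m.
Hypotenuse of the two orthogonal shifts: √(1.998² + 1.74242²) = 2.65104 m.
Converting: 2.65104 m × 3.2808 ft/m ≈ 8.6976 ft.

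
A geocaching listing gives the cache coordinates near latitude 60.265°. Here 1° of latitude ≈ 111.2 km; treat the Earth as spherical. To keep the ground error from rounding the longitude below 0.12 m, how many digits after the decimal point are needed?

At 60.265° one degree of longitude covers 111200 × cos 60.265° ≈ 111200 × 0.4960 ≈ 55154 m.
With N decimal places the half-ulp bound is 0.5·10⁻ᴺ°, or 0.5·10⁻ᴺ × 55154 m on the ground.
Need 0.5 × 55154 × 10⁻ᴺ ≤ 0.12 → 10⁻ᴺ ≤ 4.351e-06, so N ≥ 5.36.
So 6 decimal places suffice (0.0276 m); 5 would allow up to 0.276 m.

6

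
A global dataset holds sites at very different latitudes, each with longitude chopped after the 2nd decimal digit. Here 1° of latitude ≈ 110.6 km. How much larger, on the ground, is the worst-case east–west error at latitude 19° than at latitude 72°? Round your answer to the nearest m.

Truncating at 2 decimal places can drop up to a full unit in the last place, so the longitude may be off by as much as 0.01°.
Error at 19° = 0.01° × 110600 × cos 19° ≈ 1106 × 0.9455 = 1045.7 m.
At 72°: 0.01° × 110600 × cos 72° = 0.01 × 110600 × 0.3090 ≈ 341.77 m.
So the lower-latitude error exceeds the higher by 1045.7 − 341.77 = 703.97 m.

704 m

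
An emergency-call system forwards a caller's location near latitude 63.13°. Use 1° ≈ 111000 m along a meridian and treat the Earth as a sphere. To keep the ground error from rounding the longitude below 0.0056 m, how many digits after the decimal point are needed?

7 decimal places

At 63.13° one degree of longitude covers 111000 × cos 63.13° ≈ 111000 × 0.4520 ≈ 50168.4 m.
With N decimal places the half-ulp bound is 0.5·10⁻ᴺ°, or 0.5·10⁻ᴺ × 50168.4 m on the ground.
Setting 25084.2 × 10⁻ᴺ ≤ 0.0056 gives 10ᴺ ≥ 4.479e+06, i.e. N ≥ 6.65.
At 6 places the error can reach 0.0251 m, but 7 places keeps it to 0.00251 m.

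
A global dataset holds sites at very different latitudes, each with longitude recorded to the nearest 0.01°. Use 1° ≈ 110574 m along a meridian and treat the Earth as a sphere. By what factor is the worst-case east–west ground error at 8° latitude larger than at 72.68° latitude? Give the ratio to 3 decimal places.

Rounding to 2 decimal places leaves the longitude within ±0.005° of the true value.
Error at 8° = 0.005° × 110574 × cos 8° ≈ 552.87 × 0.9903 = 547.49 m.
Error at 72.68° = 0.005° × 110574 × cos 72.68° ≈ 552.87 × 0.2977 = 164.59 m.
The ratio reduces to cos 8° / cos 72.68° = 0.9903/0.2977 ≈ 3.3263.

3.326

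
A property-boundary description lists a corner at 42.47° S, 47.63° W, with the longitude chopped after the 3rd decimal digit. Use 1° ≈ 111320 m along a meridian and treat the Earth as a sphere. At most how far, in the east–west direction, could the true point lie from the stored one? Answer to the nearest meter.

82 meters

Truncating at 3 decimal places can drop up to a full unit in the last place, so the longitude may be off by as much as 0.001°.
One degree of longitude at 42.47° is 111320 × cos 42.47° ≈ 111320 × 0.7376 = 82113.1 m.
East–west error: 0.001° × 82113.1 m/° ≈ 82.1131 m.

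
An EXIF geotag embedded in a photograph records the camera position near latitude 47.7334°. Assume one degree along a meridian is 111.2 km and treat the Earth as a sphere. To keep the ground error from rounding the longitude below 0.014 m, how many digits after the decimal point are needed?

7 decimal places

At 47.7334° one degree of longitude covers 111200 × cos 47.7334° ≈ 111200 × 0.6726 ≈ 74791 m.
N decimal places → at most half a unit in the last place, 0.5 × 10⁻ᴺ° = 74791/2 × 10⁻ᴺ m.
Need 0.5 × 74791 × 10⁻ᴺ ≤ 0.014 → 10⁻ᴺ ≤ 3.744e-07, so N ≥ 6.43.
So 7 decimal places suffice (0.00374 m); 6 would allow up to 0.0374 m.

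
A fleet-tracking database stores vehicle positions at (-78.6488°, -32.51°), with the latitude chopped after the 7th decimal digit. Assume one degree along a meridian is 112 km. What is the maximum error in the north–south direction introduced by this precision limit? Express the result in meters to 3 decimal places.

0.011 meters

Truncating at 7 decimal places can drop up to a full unit in the last place, so the latitude may be off by as much as 1e-07°.
North–south distance: 1e-07° × 112000 m/° = 0.0112 m.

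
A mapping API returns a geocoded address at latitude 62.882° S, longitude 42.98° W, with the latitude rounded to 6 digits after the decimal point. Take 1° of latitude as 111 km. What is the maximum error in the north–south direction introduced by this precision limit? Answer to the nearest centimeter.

Rounding to 6 decimal places leaves the latitude within ±5e-07° of the true value.
Along the meridian that is 5e-07° × 111000 m/° = 0.0555 m.
That is 0.0555 m = 5.55 cm.

6 centimeters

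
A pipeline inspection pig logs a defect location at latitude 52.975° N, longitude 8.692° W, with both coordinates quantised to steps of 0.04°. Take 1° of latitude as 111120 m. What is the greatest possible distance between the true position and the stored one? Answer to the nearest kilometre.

With a 0.04° grid the true value lies within half a step, ±0.04°/2 = ±0.02°, of the stored one.
North–south component: 0.02° × 111120 = 2222.4 m.
East–west component at 52.975°: 0.02° × 111120 × cos 52.975° ≈ 0.02 × 66912.4 ≈ 1338.25 m.
Worst case both components are at the extreme and orthogonal: √(2222.4² + 1338.25²) ≈ 2594.22 m.
That is 2594.22 m = 2.5942 km.

3 kilometres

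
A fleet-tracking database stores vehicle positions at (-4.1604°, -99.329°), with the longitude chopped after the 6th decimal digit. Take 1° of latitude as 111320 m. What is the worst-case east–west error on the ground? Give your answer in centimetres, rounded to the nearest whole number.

11 centimetres

Truncating at 6 decimal places can drop up to a full unit in the last place, so the longitude may be off by as much as 1e-06°.
Parallels shrink by cos φ, so at 4.1604° a degree of longitude is 111320 × 0.9974 ≈ 111027 m.
East–west error: 1e-06° × 111027 m/° ≈ 0.111027 m.
That is 0.111027 m = 11.103 cm.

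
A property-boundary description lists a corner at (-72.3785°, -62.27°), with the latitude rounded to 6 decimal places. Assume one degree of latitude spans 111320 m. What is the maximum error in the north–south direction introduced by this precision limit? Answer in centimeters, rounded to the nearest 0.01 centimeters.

5.57 centimeters

Rounding to 6 decimal places leaves the latitude within ±5e-07° of the true value.
North–south distance: 5e-07° × 111320 m/° = 0.05566 m.
That is 0.05566 m = 5.566 cm.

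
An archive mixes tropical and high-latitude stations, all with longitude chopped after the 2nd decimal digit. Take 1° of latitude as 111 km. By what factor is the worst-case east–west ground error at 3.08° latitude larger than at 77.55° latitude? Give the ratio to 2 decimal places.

4.63

Truncating at 2 decimal places can drop up to a full unit in the last place, so the longitude may be off by as much as 0.01°.
At 3.08°: 0.01° × 111000 × cos 3.08° = 0.01 × 111000 × 0.9986 ≈ 1108.4 m.
Error at 77.55° = 0.01° × 111000 × cos 77.55° ≈ 1110 × 0.2156 = 239.3 m.
The ratio reduces to cos 3.08° / cos 77.55° = 0.9986/0.2156 ≈ 4.6318.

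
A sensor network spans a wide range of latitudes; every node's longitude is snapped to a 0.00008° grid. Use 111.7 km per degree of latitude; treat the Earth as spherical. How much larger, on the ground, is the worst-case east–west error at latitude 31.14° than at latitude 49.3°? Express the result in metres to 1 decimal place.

With a 0.00008° grid the true value lies within half a step, ±0.00008°/2 = ±4e-05°, of the stored one.
At 31.14°: 4e-05° × 111700 × cos 31.14° = 4e-05 × 111700 × 0.8559 ≈ 3.8242 m.
At 49.3°: 4e-05° × 111700 × cos 49.3° = 4e-05 × 111700 × 0.6521 ≈ 2.9136 m.
Difference: 3.8242 − 2.9136 = 0.91061 m.

0.9 metres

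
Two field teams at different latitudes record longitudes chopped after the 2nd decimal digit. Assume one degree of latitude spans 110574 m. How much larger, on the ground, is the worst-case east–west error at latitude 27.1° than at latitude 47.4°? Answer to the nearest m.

236 m

Truncating at 2 decimal places can drop up to a full unit in the last place, so the longitude may be off by as much as 0.01°.
Error at 27.1° = 0.01° × 110574 × cos 27.1° ≈ 1105.7 × 0.8902 = 984.34 m.
Error at 47.4° = 0.01° × 110574 × cos 47.4° ≈ 1105.7 × 0.6769 = 748.45 m.
Difference: 984.34 − 748.45 = 235.9 m.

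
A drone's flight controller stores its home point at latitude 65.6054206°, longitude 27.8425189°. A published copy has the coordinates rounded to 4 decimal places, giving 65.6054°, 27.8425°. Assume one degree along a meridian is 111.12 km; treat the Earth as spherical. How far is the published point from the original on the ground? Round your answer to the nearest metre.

Δlat = 65.6054206 − 65.6054 = +0.0000206°; Δlon = 27.8425189 − 27.8425 = +0.0000189°.
N–S: 0.0000206° × 111120 m/° = 2.28907 m.
East–west at this latitude: 0.0000189° × 111120 × cos 65.6054° ≈ 0.0000189 × 45894.6 = 0.867408 m.
Hypotenuse of the two orthogonal shifts: √(2.28907² + 0.867408²) = 2.44791 m.

2 metres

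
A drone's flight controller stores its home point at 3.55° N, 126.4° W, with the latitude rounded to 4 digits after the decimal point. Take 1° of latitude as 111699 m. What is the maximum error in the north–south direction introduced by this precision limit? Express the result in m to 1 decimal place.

Rounding to 4 decimal places leaves the latitude within ±5e-05° of the true value.
Along the meridian that is 5e-05° × 111699 m/° = 5.58495 m.

5.6 m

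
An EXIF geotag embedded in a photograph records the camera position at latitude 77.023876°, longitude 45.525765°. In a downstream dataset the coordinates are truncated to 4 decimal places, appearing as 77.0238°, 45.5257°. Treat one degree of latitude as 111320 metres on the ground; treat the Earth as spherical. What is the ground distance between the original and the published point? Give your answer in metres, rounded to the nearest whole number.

Δlat = 77.023876 − 77.0238 = +0.000076°; Δlon = 45.525765 − 45.5257 = +0.000065°.
North–south shift: 0.000076 × 111320 = 8.46032 m.
E–W at 77.0238°: 0.000065° × 111320 × cos 77.0238° = 0.000065 × 111320 × 0.2245 ≈ 1.62477 m.
Hypotenuse of the two orthogonal shifts: √(8.46032² + 1.62477²) = 8.61492 m.

9 metres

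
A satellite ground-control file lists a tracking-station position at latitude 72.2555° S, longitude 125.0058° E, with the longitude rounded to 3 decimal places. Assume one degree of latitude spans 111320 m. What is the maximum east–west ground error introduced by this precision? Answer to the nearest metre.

Rounding to 3 decimal places leaves the longitude within ±0.0005° of the true value.
Parallels shrink by cos φ, so at 72.2555° a degree of longitude is 111320 × 0.3048 ≈ 33927.3 m.
Maximum E–W displacement: 0.0005 × 33927.3 = 16.9637 m.

17 metres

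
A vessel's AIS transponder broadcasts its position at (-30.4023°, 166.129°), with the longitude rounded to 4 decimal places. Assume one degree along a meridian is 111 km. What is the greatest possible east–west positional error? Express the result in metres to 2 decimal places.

Rounding to 4 decimal places leaves the longitude within ±5e-05° of the true value.
Parallels shrink by cos φ, so at 30.4023° a degree of longitude is 111000 × 0.8625 ≈ 95736.8 m.
East–west error: 5e-05° × 95736.8 m/° ≈ 4.78684 m.

4.79 metres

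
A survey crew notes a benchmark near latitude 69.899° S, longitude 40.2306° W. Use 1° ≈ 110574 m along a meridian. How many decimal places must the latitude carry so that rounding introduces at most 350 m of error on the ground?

3

One degree of latitude covers 110574 m.
N decimal places → at most half a unit in the last place, 0.5 × 10⁻ᴺ° = 110574/2 × 10⁻ᴺ m.
Need 0.5 × 110574 × 10⁻ᴺ ≤ 350 → 10⁻ᴺ ≤ 6.331e-03, so N ≥ 2.20.
At 2 places the error can reach 553 m, but 3 places keeps it to 55.3 m.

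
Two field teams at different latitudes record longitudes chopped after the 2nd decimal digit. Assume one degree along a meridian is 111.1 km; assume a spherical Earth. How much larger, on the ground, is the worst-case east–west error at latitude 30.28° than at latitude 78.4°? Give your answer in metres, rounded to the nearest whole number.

Truncating at 2 decimal places can drop up to a full unit in the last place, so the longitude may be off by as much as 0.01°.
At 30.28°: 0.01° × 111100 × cos 30.28° = 0.01 × 111100 × 0.8636 ≈ 959.43 m.
At 78.4°: 0.01° × 111100 × cos 78.4° = 0.01 × 111100 × 0.2011 ≈ 223.4 m.
So the lower-latitude error exceeds the higher by 959.43 − 223.4 = 736.03 m.

736 metres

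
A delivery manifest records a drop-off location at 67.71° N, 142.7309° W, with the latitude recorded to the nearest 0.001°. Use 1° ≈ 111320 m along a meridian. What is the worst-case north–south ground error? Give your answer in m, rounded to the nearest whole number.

Rounding to 3 decimal places leaves the latitude within ±0.0005° of the true value.
Along the meridian that is 0.0005° × 111320 m/° = 55.66 m.

56 m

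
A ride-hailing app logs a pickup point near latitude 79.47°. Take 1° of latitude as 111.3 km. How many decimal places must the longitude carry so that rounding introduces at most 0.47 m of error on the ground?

5 decimal places

At 79.47° one degree of longitude covers 111300 × cos 79.47° ≈ 111300 × 0.1828 ≈ 20340.1 m.
N decimal places → at most half a unit in the last place, 0.5 × 10⁻ᴺ° = 20340.1/2 × 10⁻ᴺ m.
Setting 10170.1 × 10⁻ᴺ ≤ 0.47 gives 10ᴺ ≥ 2.164e+04, i.e. N ≥ 4.34.
At 4 places the error can reach 1.02 m, but 5 places keeps it to 0.102 m.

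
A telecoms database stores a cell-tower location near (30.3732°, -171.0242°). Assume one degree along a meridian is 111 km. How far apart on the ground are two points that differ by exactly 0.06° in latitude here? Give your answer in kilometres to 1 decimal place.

6.7 kilometres

Along a meridian 0.06° is 0.06 × 111000 = 6660 m.
That is 6660 m = 6.66 km.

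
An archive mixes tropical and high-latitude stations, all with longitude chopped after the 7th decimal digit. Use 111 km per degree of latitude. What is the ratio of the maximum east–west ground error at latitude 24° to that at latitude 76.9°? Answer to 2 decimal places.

4.03

Truncating at 7 decimal places can drop up to a full unit in the last place, so the longitude may be off by as much as 1e-07°.
At 24°: 1e-07° × 111000 × cos 24° = 1e-07 × 111000 × 0.9135 ≈ 0.01014 m.
At 76.9°: 1e-07° × 111000 × cos 76.9° = 1e-07 × 111000 × 0.2267 ≈ 0.0025158 m.
Ratio: 0.01014 / 0.0025158 = cos 24° / cos 76.9° ≈ 4.0306.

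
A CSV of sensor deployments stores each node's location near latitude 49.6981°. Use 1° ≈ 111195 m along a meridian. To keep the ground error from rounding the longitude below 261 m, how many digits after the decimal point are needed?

At 49.6981° one degree of longitude covers 111195 × cos 49.6981° ≈ 111195 × 0.6468 ≈ 71922.6 m.
With N decimal places the half-ulp bound is 0.5·10⁻ᴺ°, or 0.5·10⁻ᴺ × 71922.6 m on the ground.
Setting 35961.3 × 10⁻ᴺ ≤ 261 gives 10ᴺ ≥ 137.8, i.e. N ≥ 2.14.
So 3 decimal places suffice (36 m); 2 would allow up to 360 m.

3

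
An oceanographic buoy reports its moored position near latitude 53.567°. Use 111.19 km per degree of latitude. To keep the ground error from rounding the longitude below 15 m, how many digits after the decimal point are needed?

4

At 53.567° one degree of longitude covers 111190 × cos 53.567° ≈ 111190 × 0.5939 ≈ 66033.8 m.
Rounding to N decimal places gives at most 0.5 × 10⁻ᴺ degrees of error, i.e. 0.5 × 10⁻ᴺ × 66033.8 m.
Need 0.5 × 66033.8 × 10⁻ᴺ ≤ 15 → 10⁻ᴺ ≤ 4.543e-04, so N ≥ 3.34.
At 3 places the error can reach 33 m, but 4 places keeps it to 3.3 m.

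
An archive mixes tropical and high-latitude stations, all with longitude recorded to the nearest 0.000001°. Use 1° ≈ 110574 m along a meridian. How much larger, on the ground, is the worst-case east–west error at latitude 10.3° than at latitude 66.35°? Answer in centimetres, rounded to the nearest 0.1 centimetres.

3.2 centimetres

Rounding to 6 decimal places leaves the longitude within ±5e-07° of the true value.
At 10.3°: 5e-07° × 110574 × cos 10.3° = 5e-07 × 110574 × 0.9839 ≈ 0.054396 m.
Error at 66.35° = 5e-07° × 110574 × cos 66.35° ≈ 0.055287 × 0.4011 = 0.022178 m.
Difference: 0.054396 − 0.022178 = 0.032218 m.
That is 0.0322178 m = 3.2218 cm.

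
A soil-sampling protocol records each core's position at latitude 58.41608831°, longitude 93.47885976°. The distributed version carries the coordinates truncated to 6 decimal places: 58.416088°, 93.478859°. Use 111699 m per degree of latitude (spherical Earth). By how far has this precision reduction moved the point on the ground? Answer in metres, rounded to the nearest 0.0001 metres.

0.0564 metres

The latitude changed by +0.00000031° and the longitude by +0.00000076°.
N–S: 0.00000031° × 111699 m/° = 0.0346267 m.
E–W at 58.4161°: 0.00000076° × 111699 × cos 58.4161° = 0.00000076 × 111699 × 0.5237 ≈ 0.0444615 m.
Distance: √(0.0346267² + 0.0444615²) ≈ 0.0563545 m.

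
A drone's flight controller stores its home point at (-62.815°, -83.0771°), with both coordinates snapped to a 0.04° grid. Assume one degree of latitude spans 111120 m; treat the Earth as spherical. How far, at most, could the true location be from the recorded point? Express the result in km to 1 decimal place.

With a 0.04° grid the true value lies within half a step, ±0.04°/2 = ±0.02°, of the stored one.
Latitude error → 0.02 × 111120 = 2222.4 m along the meridian.
East–west component at 62.815°: 0.02° × 111120 × cos 62.815° ≈ 0.02 × 50766.8 ≈ 1015.34 m.
The two errors are perpendicular, so the maximum displacement is √(2222.4² + 1015.34²) ≈ 2443.35 m.
That is 2443.35 m = 2.4434 km.

2.4 km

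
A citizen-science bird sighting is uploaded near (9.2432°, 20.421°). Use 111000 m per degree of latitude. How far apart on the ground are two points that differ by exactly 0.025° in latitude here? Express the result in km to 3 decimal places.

Along a meridian 0.025° is 0.025 × 111000 = 2775 m.
That is 2775 m = 2.775 km.

2.775 km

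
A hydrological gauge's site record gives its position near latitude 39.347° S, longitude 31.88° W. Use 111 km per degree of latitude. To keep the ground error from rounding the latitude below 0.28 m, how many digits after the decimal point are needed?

6

One degree of latitude covers 111000 m.
N decimal places → at most half a unit in the last place, 0.5 × 10⁻ᴺ° = 111000/2 × 10⁻ᴺ m.
Setting 55500 × 10⁻ᴺ ≤ 0.28 gives 10ᴺ ≥ 1.982e+05, i.e. N ≥ 5.30.
So 6 decimal places suffice (0.0555 m); 5 would allow up to 0.555 m.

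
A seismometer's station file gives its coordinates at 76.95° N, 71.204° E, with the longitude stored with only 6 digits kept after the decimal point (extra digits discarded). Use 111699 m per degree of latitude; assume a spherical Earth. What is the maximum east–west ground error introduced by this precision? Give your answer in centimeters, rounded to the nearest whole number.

Truncating at 6 decimal places can drop up to a full unit in the last place, so the longitude may be off by as much as 1e-06°.
Parallels shrink by cos φ, so at 76.95° a degree of longitude is 111699 × 0.2258 ≈ 25221.8 m.
So at most 1e-06° × 25221.8 ≈ 0.0252218 m east–west.
That is 0.0252218 m = 2.5222 cm.

3 centimeters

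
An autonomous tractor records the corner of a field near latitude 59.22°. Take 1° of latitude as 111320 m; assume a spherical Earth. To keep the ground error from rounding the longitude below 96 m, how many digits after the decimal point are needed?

3 decimal places

At 59.22° one degree of longitude covers 111320 × cos 59.22° ≈ 111320 × 0.5117 ≈ 56967.2 m.
N decimal places → at most half a unit in the last place, 0.5 × 10⁻ᴺ° = 56967.2/2 × 10⁻ᴺ m.
Need 0.5 × 56967.2 × 10⁻ᴺ ≤ 96 → 10⁻ᴺ ≤ 3.370e-03, so N ≥ 2.47.
At 2 places the error can reach 285 m, but 3 places keeps it to 28.5 m.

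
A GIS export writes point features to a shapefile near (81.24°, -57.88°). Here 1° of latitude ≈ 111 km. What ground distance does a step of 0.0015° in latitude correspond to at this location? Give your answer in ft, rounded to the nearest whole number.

546 ft

Along a meridian 0.0015° is 0.0015 × 111000 = 166.5 m.
In feet: 166.5 m ÷ 0.3048 ≈ 546.26 ft.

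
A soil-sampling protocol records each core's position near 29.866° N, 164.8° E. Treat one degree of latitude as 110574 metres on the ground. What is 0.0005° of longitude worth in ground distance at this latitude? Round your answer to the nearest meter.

One degree of longitude here spans 110574 × cos 29.866° = 110574 × 0.8672 ≈ 95888.9 m; 0.0005° of that is 47.9445 m.

48 meters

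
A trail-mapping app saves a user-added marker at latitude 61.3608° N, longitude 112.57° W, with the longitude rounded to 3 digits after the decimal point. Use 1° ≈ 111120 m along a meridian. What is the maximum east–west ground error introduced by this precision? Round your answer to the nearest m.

Rounding to 3 decimal places leaves the longitude within ±0.0005° of the true value.
Parallels shrink by cos φ, so at 61.3608° a degree of longitude is 111120 × 0.4793 ≈ 53259 m.
East–west error: 0.0005° × 53259 m/° ≈ 26.6295 m.

27 m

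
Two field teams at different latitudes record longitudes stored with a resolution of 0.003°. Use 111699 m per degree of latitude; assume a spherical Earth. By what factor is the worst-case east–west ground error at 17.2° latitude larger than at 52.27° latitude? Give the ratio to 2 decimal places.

With a 0.003° grid the true value lies within half a step, ±0.003°/2 = ±0.0015°, of the stored one.
Error at 17.2° = 0.0015° × 111699 × cos 17.2° ≈ 167.55 × 0.9553 = 160.06 m.
Error at 52.27° = 0.0015° × 111699 × cos 52.27° ≈ 167.55 × 0.6119 = 102.53 m.
The ratio reduces to cos 17.2° / cos 52.27° = 0.9553/0.6119 ≈ 1.5611.

1.56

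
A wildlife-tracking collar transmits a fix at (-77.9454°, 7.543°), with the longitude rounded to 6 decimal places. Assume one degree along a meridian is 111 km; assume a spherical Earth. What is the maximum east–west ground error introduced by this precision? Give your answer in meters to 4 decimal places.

Rounding to 6 decimal places leaves the longitude within ±5e-07° of the true value.
One degree of longitude at 77.9454° is 111000 × cos 77.9454° ≈ 111000 × 0.2088 = 23181.7 m.
So at most 5e-07° × 23181.7 ≈ 0.0115908 m east–west.

0.0116 meters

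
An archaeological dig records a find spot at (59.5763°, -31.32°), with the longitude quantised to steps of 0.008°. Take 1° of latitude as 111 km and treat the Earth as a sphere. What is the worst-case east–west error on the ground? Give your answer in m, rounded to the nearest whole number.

With a 0.008° grid the true value lies within half a step, ±0.008°/2 = ±0.004°, of the stored one.
One degree of longitude at 59.5763° is 111000 × cos 59.5763° ≈ 111000 × 0.5064 = 56209.3 m.
So at most 0.004° × 56209.3 ≈ 224.837 m east–west.

225 m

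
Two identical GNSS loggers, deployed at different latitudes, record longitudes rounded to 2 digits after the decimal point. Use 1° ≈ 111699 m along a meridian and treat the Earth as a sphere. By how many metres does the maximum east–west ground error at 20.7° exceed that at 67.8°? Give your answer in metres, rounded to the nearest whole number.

311 metres

Rounding to 2 decimal places leaves the longitude within ±0.005° of the true value.
Error at 20.7° = 0.005° × 111699 × cos 20.7° ≈ 558.5 × 0.9354 = 522.44 m.
Error at 67.8° = 0.005° × 111699 × cos 67.8° ≈ 558.5 × 0.3778 = 211.02 m.
So the lower-latitude error exceeds the higher by 522.44 − 211.02 = 311.42 m.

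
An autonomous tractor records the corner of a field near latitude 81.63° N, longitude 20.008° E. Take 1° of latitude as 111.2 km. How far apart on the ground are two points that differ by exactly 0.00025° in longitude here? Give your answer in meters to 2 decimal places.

4.05 meters

One degree of longitude here spans 111200 × cos 81.63° = 111200 × 0.1456 ≈ 16186.8 m; 0.00025° of that is 4.04671 m.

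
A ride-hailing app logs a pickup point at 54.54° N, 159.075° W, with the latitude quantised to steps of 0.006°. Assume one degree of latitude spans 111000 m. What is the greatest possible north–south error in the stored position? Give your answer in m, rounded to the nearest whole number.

333 m

With a 0.006° grid the true value lies within half a step, ±0.006°/2 = ±0.003°, of the stored one.
North–south distance: 0.003° × 111000 m/° = 333 m.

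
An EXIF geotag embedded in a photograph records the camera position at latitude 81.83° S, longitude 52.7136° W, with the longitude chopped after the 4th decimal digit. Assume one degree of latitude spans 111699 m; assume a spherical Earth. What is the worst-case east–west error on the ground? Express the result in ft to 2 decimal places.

Truncating at 4 decimal places can drop up to a full unit in the last place, so the longitude may be off by as much as 0.0001°.
At latitude 81.83° a degree of longitude spans 111699 m × cos 81.83° = 111699 × 0.1421 ≈ 15873.6 m.
Maximum E–W displacement: 0.0001 × 15873.6 = 1.58736 m.
In feet: 1.58736 m ÷ 0.3048 ≈ 5.2079 ft.

5.21 ft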